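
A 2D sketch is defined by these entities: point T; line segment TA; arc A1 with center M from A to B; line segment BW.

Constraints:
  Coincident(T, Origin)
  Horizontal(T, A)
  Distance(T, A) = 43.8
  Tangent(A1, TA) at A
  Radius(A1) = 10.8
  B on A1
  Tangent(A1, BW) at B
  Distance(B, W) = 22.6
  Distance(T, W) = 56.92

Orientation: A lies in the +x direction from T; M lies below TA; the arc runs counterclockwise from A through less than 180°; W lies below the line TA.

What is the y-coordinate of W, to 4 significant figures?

-35.84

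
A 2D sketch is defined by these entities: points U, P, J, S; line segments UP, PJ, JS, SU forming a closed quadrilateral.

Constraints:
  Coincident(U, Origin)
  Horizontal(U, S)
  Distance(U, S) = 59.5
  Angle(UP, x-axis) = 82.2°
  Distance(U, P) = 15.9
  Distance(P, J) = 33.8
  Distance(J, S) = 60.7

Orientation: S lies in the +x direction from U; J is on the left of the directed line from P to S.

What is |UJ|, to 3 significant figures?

48.9

U is at the origin; US is horizontal with |US| = 59.5 and S in +x, so S = (59.5, 0). UP runs at 82.2° with |UP| = 15.9, so P = (2.16, 15.8). J is determined by |PJ| = 33.8 and |JS| = 60.7 together: it lies at the intersection of circle(P, 33.8) and circle(S, 60.7). With |PS| = 59.5, the foot of the radical line on PS is 8.36 from P and the perpendicular offset is √(33.8² − 8.36²) = 32.7. Taking the left-of-PS solution: J = (18.9, 45.1).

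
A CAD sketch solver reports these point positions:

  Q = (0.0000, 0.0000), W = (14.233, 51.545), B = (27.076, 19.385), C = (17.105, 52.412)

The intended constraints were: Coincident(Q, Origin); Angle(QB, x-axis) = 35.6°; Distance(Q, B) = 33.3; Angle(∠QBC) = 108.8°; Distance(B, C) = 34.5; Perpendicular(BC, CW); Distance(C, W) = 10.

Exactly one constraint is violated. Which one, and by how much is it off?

Distance(C, W) = 10 — off by 7.00.

Q = (0.00, 0.00) ✓; QB at 35.60° ✓; |QB| = 33.30 ✓; ∠QBC = 108.8° ✓; |BC| = 34.50 ✓; ∠(BC, CW) = 90.00° ✓; |CW| = 3.000 ✗.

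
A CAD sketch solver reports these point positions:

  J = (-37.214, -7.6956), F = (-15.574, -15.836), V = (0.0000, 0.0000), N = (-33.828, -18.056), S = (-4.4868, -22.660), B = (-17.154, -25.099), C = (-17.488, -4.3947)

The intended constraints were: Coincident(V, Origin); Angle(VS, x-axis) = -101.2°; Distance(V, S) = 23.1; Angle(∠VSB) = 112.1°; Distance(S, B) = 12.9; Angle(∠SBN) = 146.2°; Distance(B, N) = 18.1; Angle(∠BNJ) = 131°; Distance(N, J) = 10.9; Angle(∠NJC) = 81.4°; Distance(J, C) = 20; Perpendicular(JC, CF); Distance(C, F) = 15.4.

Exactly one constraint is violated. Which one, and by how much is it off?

Distance(C, F) = 15.4 — off by 3.80.

V = (0.00, 0.00) ✓; VS at -101.2° ✓; |VS| = 23.10 ✓; ∠VSB = 112.1° ✓; |SB| = 12.90 ✓; ∠SBN = 146.2° ✓; |BN| = 18.10 ✓; ∠BNJ = 131.0° ✓; |NJ| = 10.90 ✓; ∠NJC = 81.40° ✓; |JC| = 20.00 ✓; ∠(JC, CF) = 90.00° ✓; |CF| = 11.60 ✗.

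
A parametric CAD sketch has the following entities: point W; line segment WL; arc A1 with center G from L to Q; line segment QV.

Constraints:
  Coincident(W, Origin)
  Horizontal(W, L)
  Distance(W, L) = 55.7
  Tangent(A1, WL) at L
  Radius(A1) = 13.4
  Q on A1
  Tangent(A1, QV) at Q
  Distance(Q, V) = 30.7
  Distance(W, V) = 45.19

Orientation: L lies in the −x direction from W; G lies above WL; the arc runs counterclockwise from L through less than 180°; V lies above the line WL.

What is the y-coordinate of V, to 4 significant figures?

34.25

Checks: |GQ| = 13.40 ✓; ∠(GQ, QV) = 90.00° ✓; |QV| = 30.70 ✓; |WV| = 45.19 ✓.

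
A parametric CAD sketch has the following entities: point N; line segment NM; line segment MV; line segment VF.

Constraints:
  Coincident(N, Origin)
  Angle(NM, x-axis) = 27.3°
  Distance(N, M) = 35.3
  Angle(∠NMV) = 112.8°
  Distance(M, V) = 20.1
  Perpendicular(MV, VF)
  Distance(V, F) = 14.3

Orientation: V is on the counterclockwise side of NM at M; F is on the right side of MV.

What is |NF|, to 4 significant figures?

57.75

N is at the origin; NM runs at 27.3° with length 35.3, so M = 35.3·(cos 27.3°, sin 27.3°) = (31.37, 16.19). ∠NMV = 112.8°, so MV runs at 27.3° + (180° − 112.8°) = 94.50° from the x-axis; with |MV| = 20.1, V = M + 20.1·(cos 94.50°, sin 94.50°) = (29.79, 36.23). MV ⟂ VF; with |VF| = 14.3 on the right of MV, F = V + 14.3·(0.9969, 0.07846) = (44.05, 37.35). Then |NF| = |F − N| = 57.75.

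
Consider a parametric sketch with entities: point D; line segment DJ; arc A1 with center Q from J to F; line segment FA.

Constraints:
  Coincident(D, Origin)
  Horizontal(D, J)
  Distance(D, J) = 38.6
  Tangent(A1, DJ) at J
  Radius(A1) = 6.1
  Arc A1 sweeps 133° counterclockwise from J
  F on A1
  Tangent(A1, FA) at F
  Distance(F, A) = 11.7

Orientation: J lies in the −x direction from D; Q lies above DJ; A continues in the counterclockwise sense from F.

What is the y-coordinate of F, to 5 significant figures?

10.260

D is at the origin; D and J share the same y with |DJ| = 38.6 and J on the −x side, so J = (-38.600, 0.0000). Tangency of A1 to DJ means the radius QJ is perpendicular to DJ, so Q = J + (0, 6.1) = (-38.600, 6.1000). On A1, J sits at bearing -90° from Q; a 133° counterclockwise sweep puts F at bearing 43°, so F = Q + 6.1·(cos 43°, sin 43°) = (-34.139, 10.260). So F.y = 10.260.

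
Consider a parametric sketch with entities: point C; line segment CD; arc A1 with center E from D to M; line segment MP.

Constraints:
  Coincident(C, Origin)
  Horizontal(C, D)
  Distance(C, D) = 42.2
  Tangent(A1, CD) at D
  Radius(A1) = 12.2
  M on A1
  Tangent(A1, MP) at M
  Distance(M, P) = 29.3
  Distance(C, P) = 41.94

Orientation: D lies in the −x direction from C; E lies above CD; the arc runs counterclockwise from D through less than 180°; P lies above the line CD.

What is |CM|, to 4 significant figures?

31.74

Checks: |EM| = 12.20 ✓; ∠(EM, MP) = 90.00° ✓; |MP| = 29.30 ✓; |CP| = 41.94 ✓.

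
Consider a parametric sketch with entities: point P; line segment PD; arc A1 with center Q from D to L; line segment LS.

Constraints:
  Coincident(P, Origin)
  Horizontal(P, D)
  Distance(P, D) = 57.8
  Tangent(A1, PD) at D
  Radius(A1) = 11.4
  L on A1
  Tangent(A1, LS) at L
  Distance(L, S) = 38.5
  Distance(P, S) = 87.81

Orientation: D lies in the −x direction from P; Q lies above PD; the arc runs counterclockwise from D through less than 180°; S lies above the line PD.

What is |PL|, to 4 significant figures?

52.36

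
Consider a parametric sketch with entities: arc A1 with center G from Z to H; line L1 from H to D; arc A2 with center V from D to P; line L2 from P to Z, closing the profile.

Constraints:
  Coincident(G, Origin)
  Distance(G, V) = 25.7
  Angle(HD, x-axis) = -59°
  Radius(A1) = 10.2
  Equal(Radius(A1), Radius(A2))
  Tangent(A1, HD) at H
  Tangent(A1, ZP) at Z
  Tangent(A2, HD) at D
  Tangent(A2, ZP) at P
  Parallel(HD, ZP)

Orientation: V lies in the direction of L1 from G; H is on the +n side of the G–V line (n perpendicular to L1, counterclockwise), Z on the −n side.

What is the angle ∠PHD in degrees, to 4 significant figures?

38.44°

Tangency of A1 to both parallel lines with radius 10.2 puts H and Z at G ± 10.2·n: H = (8.743, 5.253), Z = (-8.743, -5.253). Equal radii place D and P the same way about V: D = V + 10.2·n = (21.98, -16.78), P = V − 10.2·n = (4.493, -27.28). Then cos ∠PHD = HP·HD / (|HP||HD|), giving 38.44°.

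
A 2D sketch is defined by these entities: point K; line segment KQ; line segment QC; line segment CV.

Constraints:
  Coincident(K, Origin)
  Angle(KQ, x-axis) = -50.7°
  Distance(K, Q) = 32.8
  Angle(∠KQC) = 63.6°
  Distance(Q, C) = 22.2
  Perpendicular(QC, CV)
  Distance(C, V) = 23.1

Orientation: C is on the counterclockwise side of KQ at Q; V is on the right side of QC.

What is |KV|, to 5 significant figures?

53.029

K is at the origin; KQ runs at -50.7° with length 32.8, so Q = 32.8·(cos -50.7°, sin -50.7°) = (20.775, -25.382). ∠KQC = 63.6°, so QC runs at -50.7° + (180° − 63.6°) = 65.700° from the x-axis; with |QC| = 22.2, C = Q + 22.2·(cos 65.700°, sin 65.700°) = (29.911, -5.1488). The perpendicularity gives CV at right angles to QC; with |CV| = 23.1 on the right of QC, V = C + 23.1·(0.91140, -0.41151) = (50.964, -14.655). Then |KV| = |V − K| = 53.029.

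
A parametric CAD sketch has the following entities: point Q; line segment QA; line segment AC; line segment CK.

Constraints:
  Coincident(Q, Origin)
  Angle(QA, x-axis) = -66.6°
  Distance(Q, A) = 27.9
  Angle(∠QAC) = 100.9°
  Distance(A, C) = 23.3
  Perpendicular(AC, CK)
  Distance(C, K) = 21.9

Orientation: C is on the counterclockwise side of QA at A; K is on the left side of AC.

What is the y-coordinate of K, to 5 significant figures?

0.81857

Q is at the origin; QA runs at -66.6° with length 27.9, so A = 27.9·(cos -66.6°, sin -66.6°) = (11.080, -25.605). ∠QAC = 100.9°, so AC runs at -66.6° + (180° − 100.9°) = 12.500° from the x-axis; with |AC| = 23.3, C = A + 23.3·(cos 12.500°, sin 12.500°) = (33.828, -20.562). AC is perpendicular to CK; with |CK| = 21.9 on the left of AC, K = C + 21.9·(-0.21644, 0.97630) = (29.088, 0.81857). So K.y = 0.81857.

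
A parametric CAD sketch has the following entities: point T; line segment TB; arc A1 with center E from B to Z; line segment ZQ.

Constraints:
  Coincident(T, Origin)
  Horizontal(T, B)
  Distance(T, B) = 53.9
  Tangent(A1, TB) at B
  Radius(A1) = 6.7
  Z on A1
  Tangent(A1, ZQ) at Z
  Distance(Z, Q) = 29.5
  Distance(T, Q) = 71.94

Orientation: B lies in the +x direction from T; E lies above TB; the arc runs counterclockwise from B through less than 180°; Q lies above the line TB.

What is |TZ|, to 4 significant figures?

60.91

T is at the origin; T and B share the same y with |TB| = 53.9 and B on the +x side, so B = (53.90, 0.000). Tangency of A1 to TB means the radius EB is perpendicular to TB, so E = B + (0, 6.7) = (53.90, 6.700). Since EZ ⟂ ZQ (tangency), |EQ| = √(6.7² + 29.5²) = 30.25 regardless of where Z sits on A1. So Q lies on both circle(T, 71.94) and circle(E, 30.25); the above-TB intersection is Q = (62.45, 35.72). Z is the foot of the tangent from Q: Z = (60.59, 6.278).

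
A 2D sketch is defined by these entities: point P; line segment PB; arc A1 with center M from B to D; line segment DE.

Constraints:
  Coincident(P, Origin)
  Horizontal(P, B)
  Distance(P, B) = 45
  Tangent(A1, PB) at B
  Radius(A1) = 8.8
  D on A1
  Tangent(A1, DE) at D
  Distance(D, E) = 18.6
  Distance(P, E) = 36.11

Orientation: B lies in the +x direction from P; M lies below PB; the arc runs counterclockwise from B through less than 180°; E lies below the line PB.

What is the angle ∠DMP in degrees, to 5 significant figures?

15.037°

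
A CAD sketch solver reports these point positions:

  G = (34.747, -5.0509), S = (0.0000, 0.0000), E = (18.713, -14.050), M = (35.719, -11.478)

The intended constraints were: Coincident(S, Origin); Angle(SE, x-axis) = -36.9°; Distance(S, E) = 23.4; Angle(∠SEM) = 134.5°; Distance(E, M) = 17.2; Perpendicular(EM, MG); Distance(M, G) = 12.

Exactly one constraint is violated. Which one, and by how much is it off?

Distance(M, G) = 12 — off by 5.50.

S = (0.00, 0.00) ✓; SE at -36.90° ✓; |SE| = 23.40 ✓; ∠SEM = 134.5° ✓; |EM| = 17.20 ✓; ∠(EM, MG) = 90.00° ✓; |MG| = 6.500 ✗.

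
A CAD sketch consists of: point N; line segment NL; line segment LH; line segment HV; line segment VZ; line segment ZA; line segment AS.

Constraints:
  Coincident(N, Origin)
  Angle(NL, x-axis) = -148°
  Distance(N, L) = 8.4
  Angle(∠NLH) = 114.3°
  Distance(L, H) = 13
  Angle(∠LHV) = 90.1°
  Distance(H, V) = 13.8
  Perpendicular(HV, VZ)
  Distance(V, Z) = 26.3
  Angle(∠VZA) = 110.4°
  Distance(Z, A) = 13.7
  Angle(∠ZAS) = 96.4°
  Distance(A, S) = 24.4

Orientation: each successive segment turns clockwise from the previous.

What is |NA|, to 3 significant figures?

16.1

N is at the origin; NL runs at -148.0° with length 8.4, so L = (-7.12, -4.45). ∠NLH = 114.3° gives LH at 146° from the x-axis; with |LH| = 13.0, H = (-17.9, 2.76). ∠LHV = 90.1° gives HV at 56.4° from the x-axis; with |HV| = 13.8, V = (-10.3, 14.3). HV is perpendicular to VZ, so VZ runs at -33.6°; with |VZ| = 26.3, Z = (11.6, -0.298). ∠VZA = 110.4° gives ZA at -103° from the x-axis; with |ZA| = 13.7, A = (8.48, -13.6). Then |NA| = |A − N| = 16.1.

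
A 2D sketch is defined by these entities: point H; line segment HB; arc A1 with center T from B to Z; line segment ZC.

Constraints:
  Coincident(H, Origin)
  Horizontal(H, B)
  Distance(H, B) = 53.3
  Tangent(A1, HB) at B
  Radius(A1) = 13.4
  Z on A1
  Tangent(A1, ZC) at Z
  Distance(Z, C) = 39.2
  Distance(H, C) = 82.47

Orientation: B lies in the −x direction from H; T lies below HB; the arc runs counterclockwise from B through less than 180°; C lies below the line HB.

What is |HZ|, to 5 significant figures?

68.251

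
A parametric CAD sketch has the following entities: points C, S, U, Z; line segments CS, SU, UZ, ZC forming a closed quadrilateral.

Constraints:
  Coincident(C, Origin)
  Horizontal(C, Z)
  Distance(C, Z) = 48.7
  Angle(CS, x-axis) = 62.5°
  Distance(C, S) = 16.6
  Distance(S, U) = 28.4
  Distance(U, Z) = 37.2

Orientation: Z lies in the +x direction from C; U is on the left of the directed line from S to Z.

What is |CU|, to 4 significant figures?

44.04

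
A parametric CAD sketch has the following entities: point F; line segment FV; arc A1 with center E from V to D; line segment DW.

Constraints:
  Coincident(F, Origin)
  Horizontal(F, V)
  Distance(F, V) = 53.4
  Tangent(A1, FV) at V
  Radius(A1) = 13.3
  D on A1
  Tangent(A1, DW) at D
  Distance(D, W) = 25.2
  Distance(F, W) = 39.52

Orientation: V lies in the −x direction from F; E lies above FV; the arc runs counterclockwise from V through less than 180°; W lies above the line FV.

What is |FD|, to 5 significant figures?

42.654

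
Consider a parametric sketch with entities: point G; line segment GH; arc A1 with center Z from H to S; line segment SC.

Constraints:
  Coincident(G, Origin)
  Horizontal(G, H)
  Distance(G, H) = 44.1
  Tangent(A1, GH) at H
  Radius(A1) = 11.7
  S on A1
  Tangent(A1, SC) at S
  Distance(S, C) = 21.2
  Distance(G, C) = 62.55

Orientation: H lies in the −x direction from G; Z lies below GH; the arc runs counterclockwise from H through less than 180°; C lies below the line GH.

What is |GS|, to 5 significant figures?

57.285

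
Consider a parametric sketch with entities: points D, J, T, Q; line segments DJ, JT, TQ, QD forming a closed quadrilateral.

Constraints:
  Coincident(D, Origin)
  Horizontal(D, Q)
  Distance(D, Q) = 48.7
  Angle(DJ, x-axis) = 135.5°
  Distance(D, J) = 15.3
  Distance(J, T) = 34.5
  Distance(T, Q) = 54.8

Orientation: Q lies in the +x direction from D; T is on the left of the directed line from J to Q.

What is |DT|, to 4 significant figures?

39.62

Checks: |JT| = 34.50 ✓; |TQ| = 54.80 ✓.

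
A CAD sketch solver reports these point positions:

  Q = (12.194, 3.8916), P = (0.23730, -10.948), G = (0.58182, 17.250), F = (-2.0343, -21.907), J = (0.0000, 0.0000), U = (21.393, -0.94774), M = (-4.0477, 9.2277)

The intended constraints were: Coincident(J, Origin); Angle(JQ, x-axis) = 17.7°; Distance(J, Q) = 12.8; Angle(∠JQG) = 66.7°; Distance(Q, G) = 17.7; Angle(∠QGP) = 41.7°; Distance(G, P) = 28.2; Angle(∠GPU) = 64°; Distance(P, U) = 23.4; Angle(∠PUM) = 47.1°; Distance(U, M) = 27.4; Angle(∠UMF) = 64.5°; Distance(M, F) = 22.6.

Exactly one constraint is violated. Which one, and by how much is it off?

Distance(M, F) = 22.6 — off by 8.60.

J = (0.00, 0.00) ✓; JQ at 17.70° ✓; |JQ| = 12.80 ✓; ∠JQG = 66.70° ✓; |QG| = 17.70 ✓; ∠QGP = 41.70° ✓; |GP| = 28.20 ✓; ∠GPU = 64.00° ✓; |PU| = 23.40 ✓; ∠PUM = 47.10° ✓; |UM| = 27.40 ✓; ∠UMF = 64.50° ✓; |MF| = 31.20 ✗.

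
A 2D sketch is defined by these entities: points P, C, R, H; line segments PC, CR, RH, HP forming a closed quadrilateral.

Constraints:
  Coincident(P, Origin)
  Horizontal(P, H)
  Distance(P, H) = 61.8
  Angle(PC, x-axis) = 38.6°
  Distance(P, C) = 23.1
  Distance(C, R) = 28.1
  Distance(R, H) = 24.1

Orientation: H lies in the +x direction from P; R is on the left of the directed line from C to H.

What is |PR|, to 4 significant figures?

49.35

P is at the origin; P and H share the same y with |PH| = 61.8 and H in +x, so H = (61.8, 0). PC runs at 38.6° with |PC| = 23.1, so C = (18.05, 14.41). R is determined by |CR| = 28.1 and |RH| = 24.1 together: it lies at the intersection of circle(C, 28.1) and circle(H, 24.1). With |CH| = 46.06, the foot of the radical line on CH is 25.30 from C and the perpendicular offset is √(28.1² − 25.30²) = 12.24. Taking the left-of-CH solution: R = (45.91, 18.12).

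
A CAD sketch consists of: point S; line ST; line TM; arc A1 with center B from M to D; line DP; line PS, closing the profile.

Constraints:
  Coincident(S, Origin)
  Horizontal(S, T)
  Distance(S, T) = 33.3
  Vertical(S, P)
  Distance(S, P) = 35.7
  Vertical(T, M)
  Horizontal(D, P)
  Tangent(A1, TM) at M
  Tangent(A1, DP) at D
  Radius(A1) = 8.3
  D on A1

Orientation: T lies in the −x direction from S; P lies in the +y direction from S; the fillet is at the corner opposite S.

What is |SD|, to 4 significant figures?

43.58

S is at the origin; ST is horizontal with |ST| = 33.3 and T on the −x side, so T = (-33.30, 0.000). SP is vertical with |SP| = 35.7 and P on the +y side, so P = (0.000, 35.70). The virtual corner opposite S is at (-33.30, 35.70). A1 meets TM tangentially, so BM is at right angles to TM and since A1 is tangent to DP there, BD ⟂ DP, with radius 8.3, so the center B sits 8.3 in from both sides at B = (-25.00, 27.40). That places the tangent points at M = (-33.30, 27.40) on TM and D = (-25.00, 35.70) on DP. Then |SD| = |D − S| = 43.58.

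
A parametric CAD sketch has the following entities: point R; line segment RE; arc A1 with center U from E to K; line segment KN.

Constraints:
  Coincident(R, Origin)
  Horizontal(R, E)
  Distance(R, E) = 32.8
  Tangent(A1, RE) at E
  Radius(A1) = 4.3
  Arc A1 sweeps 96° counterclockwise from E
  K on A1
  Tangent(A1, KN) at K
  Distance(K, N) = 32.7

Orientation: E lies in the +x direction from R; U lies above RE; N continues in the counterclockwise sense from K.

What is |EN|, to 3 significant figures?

37.3

R is at the origin; RE is horizontal with |RE| = 32.8 and E on the +x side, so E = (32.8, 0.00). Tangency of A1 to RE means the radius UE is perpendicular to RE, so U = E + (0, 4.3) = (32.8, 4.30). On A1, E sits at bearing -90° from U; a 96° counterclockwise sweep puts K at bearing 6°, so K = U + 4.3·(cos 6°, sin 6°) = (37.1, 4.75). Tangency of A1 to KN means the radius UK is perpendicular to KN, so KN runs along (−sin 6°, cos 6°); with |KN| = 32.7, N = (33.7, 37.3). Then |EN| = |N − E| = 37.3.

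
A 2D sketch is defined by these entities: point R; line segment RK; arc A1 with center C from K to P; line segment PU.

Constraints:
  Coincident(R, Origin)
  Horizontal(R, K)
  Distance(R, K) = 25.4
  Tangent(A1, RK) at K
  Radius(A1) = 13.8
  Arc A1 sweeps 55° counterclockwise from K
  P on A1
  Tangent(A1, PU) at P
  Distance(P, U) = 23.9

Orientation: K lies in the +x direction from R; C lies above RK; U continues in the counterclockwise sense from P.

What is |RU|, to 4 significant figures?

56.48

R is at the origin; R and K share the same y with |RK| = 25.4 and K on the +x side, so K = (25.40, 0.000). The tangent condition forces CK to be normal to RK, so C = K + (0, 13.8) = (25.40, 13.80). On A1, K sits at bearing -90° from C; a 55° counterclockwise sweep puts P at bearing -35°, so P = C + 13.8·(cos -35°, sin -35°) = (36.70, 5.885). The tangent condition forces CP to be normal to PU, so PU runs along (−sin -35°, cos -35°); with |PU| = 23.9, U = (50.41, 25.46). Then |RU| = |U − R| = 56.48.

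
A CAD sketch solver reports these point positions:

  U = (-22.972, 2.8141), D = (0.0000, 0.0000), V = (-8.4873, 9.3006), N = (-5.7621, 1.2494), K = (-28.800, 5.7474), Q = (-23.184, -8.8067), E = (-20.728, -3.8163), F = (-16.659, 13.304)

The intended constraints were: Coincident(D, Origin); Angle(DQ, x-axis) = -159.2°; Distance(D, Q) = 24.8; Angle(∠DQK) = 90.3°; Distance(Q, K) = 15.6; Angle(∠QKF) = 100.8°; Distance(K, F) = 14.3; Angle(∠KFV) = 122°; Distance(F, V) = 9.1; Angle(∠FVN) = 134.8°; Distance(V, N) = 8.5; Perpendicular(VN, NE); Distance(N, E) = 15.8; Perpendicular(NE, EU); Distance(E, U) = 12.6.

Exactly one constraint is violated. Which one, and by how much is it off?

Distance(E, U) = 12.6 — off by 5.60.

D = (0.00, 0.00) ✓; DQ at -159.2° ✓; |DQ| = 24.80 ✓; ∠DQK = 90.30° ✓; |QK| = 15.60 ✓; ∠QKF = 100.8° ✓; |KF| = 14.30 ✓; ∠KFV = 122.0° ✓; |FV| = 9.100 ✓; ∠FVN = 134.8° ✓; |VN| = 8.500 ✓; ∠(VN, NE) = 90.00° ✓; |NE| = 15.80 ✓; ∠(NE, EU) = 90.00° ✓; |EU| = 7.000 ✗.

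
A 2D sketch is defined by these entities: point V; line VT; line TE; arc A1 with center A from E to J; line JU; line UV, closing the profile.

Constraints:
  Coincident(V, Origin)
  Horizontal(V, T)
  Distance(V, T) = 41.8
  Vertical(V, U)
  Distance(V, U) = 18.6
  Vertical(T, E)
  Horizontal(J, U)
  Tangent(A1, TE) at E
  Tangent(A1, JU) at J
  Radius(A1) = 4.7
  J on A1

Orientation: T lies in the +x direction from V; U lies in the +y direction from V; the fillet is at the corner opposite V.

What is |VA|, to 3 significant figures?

39.6

V is at the origin; V and T share the same y with |VT| = 41.8 and T on the +x side, so T = (41.8, 0.00). V and U share the same x with |VU| = 18.6 and U on the +y side, so U = (0.00, 18.6). The virtual corner opposite V is at (41.8, 18.6). The tangent condition forces AE to be normal to TE and A1 meets JU tangentially, so AJ is at right angles to JU, with radius 4.7, so the center A sits 4.7 in from both sides at A = (37.1, 13.9). Then |VA| = |A − V| = 39.6.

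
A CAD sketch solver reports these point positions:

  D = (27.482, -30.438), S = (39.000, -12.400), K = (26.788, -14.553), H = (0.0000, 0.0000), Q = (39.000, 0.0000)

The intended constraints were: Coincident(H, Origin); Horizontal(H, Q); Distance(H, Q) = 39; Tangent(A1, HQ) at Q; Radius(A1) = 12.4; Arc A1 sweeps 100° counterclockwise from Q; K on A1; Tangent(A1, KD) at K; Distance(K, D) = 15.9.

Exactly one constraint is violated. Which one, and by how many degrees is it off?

Tangent(A1, KD) at K — off by 7.50°.

H = (0.00, 0.00) ✓; H.y = 0.00, Q.y = 0.00 ✓; |HQ| = 39.00 ✓; ∠(SQ, QH) = 90.00° ✓; |SQ| = 12.40 ✓; bearing(S→K) − bearing(S→Q) = 100.0° ✓; |SK| = 12.40 ✓; ∠(SK, KD) = 97.50° ✗; |KD| = 15.90 ✓.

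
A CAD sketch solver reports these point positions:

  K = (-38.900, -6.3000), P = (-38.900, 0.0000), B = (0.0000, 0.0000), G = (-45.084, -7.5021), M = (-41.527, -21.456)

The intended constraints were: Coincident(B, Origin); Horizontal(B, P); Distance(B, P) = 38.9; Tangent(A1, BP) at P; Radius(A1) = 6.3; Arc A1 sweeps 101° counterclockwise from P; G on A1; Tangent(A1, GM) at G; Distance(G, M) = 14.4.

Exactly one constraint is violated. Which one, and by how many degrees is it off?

Tangent(A1, GM) at G — off by 3.30°.

B = (0.00, 0.00) ✓; B.y = 0.00, P.y = 0.00 ✓; |BP| = 38.90 ✓; ∠(KP, PB) = 90.00° ✓; |KP| = 6.300 ✓; bearing(K→G) − bearing(K→P) = 101.0° ✓; |KG| = 6.300 ✓; ∠(KG, GM) = 86.70° ✗; |GM| = 14.40 ✓.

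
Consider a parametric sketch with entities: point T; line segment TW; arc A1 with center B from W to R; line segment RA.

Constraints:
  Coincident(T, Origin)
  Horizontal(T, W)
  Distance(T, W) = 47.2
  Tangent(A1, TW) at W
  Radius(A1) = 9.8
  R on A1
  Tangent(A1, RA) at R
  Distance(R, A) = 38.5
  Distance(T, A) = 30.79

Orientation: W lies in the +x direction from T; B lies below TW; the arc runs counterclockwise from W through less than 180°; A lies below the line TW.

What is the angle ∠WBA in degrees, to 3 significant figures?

118°

Checks: ∠(BW, WT) = 90.00° ✓; |BW| = 9.800 ✓; |BR| = 9.800 ✓; ∠(BR, RA) = 90.00° ✓; |RA| = 38.50 ✓; |TA| = 30.79 ✓.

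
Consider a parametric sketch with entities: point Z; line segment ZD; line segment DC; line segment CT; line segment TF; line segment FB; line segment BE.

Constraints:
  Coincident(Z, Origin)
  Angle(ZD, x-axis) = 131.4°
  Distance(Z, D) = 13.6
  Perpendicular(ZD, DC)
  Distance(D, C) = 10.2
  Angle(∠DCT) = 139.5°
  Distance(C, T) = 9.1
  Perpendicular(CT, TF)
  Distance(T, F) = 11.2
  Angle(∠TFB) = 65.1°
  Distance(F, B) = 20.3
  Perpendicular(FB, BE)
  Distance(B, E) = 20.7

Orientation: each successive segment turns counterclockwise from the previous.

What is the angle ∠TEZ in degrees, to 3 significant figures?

28.1°

∠TFB = 65.1° gives FB at 107° from the x-axis; with |FB| = 20.3, B = (-12.7, 12.3). The perpendicularity gives BE at right angles to FB, so BE runs at -163°; with |BE| = 20.7, E = (-32.5, 6.32). Then cos ∠TEZ = ET·EZ / (|ET||EZ|), giving 28.1°.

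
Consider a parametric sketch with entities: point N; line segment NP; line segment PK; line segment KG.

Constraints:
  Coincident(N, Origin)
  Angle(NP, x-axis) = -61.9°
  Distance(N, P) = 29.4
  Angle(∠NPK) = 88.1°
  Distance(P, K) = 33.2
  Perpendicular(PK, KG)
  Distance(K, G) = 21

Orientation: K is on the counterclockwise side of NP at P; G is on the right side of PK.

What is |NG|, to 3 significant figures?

59.8

N is at the origin; NP runs at -61.9° with length 29.4, so P = 29.4·(cos -61.9°, sin -61.9°) = (13.8, -25.9). ∠NPK = 88.1°, so PK runs at -61.9° + (180° − 88.1°) = 30.0° from the x-axis; with |PK| = 33.2, K = P + 33.2·(cos 30.0°, sin 30.0°) = (42.6, -9.33). The perpendicularity gives KG at right angles to PK; with |KG| = 21.0 on the right of PK, G = K + 21.0·(0.500, -0.866) = (53.1, -27.5). Then |NG| = |G − N| = 59.8.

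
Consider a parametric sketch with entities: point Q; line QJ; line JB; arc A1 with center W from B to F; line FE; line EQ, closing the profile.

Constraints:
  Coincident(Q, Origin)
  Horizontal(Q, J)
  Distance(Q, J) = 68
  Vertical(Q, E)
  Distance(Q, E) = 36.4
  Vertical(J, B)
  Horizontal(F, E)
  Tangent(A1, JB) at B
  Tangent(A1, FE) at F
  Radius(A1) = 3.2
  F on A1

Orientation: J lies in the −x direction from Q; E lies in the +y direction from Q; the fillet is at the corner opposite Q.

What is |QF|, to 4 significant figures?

74.32

Q is at the origin; Q and J share the same y with |QJ| = 68.0 and J on the −x side, so J = (-68.00, 0.000). QE is vertical with |QE| = 36.4 and E on the +y side, so E = (0.000, 36.40). The virtual corner opposite Q is at (-68.00, 36.40). A1 meets JB tangentially, so WB is at right angles to JB and tangency of A1 to FE means the radius WF is perpendicular to FE, with radius 3.2, so the center W sits 3.2 in from both sides at W = (-64.80, 33.20). That places the tangent points at B = (-68.00, 33.20) on JB and F = (-64.80, 36.40) on FE. Then |QF| = |F − Q| = 74.32.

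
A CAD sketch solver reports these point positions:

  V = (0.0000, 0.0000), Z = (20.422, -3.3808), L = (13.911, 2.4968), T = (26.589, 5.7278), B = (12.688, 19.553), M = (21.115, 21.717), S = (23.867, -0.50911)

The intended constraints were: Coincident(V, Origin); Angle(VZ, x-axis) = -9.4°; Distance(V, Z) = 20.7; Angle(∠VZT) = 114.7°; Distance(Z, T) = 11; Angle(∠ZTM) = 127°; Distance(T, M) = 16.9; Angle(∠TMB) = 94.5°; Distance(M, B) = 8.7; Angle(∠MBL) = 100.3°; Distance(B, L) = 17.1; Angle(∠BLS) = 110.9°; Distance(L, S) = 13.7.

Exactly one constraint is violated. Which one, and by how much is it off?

Distance(L, S) = 13.7 — off by 3.30.

V = (0.00, 0.00) ✓; VZ at -9.400° ✓; |VZ| = 20.70 ✓; ∠VZT = 114.7° ✓; |ZT| = 11.00 ✓; ∠ZTM = 127.0° ✓; |TM| = 16.90 ✓; ∠TMB = 94.50° ✓; |MB| = 8.700 ✓; ∠MBL = 100.3° ✓; |BL| = 17.10 ✓; ∠BLS = 110.9° ✓; |LS| = 10.40 ✗.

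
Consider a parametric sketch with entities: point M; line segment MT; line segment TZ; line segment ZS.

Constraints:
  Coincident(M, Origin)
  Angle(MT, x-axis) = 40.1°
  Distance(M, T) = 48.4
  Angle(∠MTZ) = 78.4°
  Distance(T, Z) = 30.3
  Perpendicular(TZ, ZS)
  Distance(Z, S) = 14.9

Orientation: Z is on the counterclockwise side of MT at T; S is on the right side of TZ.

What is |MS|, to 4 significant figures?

65.62

∠MTZ = 78.4°, so TZ runs at 40.1° + (180° − 78.4°) = 141.7° from the x-axis; with |TZ| = 30.3, Z = T + 30.3·(cos 141.7°, sin 141.7°) = (13.24, 49.95). TZ ⟂ ZS; with |ZS| = 14.9 on the right of TZ, S = Z + 14.9·(0.6198, 0.7848) = (22.48, 61.65). Then |MS| = |S − M| = 65.62.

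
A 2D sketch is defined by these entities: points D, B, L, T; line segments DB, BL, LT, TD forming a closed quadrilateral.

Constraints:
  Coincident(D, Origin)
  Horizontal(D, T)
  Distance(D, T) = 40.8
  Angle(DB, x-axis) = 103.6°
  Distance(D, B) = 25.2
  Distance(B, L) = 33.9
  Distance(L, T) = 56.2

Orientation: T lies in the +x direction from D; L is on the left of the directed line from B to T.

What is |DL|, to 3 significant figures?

52.9

Checks: |BL| = 33.90 ✓; |LT| = 56.20 ✓.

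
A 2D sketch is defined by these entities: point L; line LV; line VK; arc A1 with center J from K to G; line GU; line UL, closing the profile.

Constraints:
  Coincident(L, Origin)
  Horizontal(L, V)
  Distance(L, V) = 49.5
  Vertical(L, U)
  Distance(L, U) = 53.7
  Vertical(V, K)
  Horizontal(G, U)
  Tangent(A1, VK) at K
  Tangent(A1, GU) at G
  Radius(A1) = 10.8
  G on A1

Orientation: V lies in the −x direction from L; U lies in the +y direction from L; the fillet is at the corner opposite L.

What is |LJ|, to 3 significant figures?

57.8

L is at the origin; LV is horizontal with |LV| = 49.5 and V on the −x side, so V = (-49.5, 0.00). LU is vertical with |LU| = 53.7 and U on the +y side, so U = (0.00, 53.7). The virtual corner opposite L is at (-49.5, 53.7). The tangent condition forces JK to be normal to VK and A1 meets GU tangentially, so JG is at right angles to GU, with radius 10.8, so the center J sits 10.8 in from both sides at J = (-38.7, 42.9). Then |LJ| = |J − L| = 57.8.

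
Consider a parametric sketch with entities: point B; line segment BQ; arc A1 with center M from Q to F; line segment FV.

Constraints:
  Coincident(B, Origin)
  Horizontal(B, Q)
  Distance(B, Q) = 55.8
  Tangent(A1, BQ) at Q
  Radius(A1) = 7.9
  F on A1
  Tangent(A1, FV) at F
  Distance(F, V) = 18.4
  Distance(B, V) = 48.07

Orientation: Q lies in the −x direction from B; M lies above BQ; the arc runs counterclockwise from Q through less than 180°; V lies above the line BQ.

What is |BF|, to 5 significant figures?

48.622

Checks: |MF| = 7.900 ✓; ∠(MF, FV) = 90.00° ✓; |FV| = 18.40 ✓; |BV| = 48.07 ✓.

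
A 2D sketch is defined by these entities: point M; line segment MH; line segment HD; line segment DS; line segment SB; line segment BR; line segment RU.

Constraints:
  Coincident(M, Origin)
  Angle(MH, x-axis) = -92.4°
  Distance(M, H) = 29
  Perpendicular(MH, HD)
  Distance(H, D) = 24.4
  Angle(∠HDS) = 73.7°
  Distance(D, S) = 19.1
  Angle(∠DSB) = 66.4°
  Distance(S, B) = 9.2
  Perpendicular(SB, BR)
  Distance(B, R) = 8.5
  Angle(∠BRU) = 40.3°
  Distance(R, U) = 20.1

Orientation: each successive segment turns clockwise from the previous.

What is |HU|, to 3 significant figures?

31.4

SB is perpendicular to BR, so BR runs at -132°; with |BR| = 8.5, R = (-18.4, -22.3). ∠BRU = 40.3° gives RU at 88.0° from the x-axis; with |RU| = 20.1, U = (-17.7, -2.25). Then |HU| = |U − H| = 31.4.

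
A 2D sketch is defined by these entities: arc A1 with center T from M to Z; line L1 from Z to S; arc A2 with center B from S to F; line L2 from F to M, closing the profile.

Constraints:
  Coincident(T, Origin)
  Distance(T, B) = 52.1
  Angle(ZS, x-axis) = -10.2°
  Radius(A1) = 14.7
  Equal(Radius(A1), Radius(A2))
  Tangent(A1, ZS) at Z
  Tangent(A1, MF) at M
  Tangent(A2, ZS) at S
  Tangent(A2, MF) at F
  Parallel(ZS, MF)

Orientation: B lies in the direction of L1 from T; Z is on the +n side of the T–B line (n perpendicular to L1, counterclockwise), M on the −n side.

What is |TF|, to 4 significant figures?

54.13

Tangency of A1 to both parallel lines with radius 14.7 puts Z and M at T ± 14.7·n: Z = (2.603, 14.47), M = (-2.603, -14.47). Equal radii place S and F the same way about B: S = B + 14.7·n = (53.88, 5.242), F = B − 14.7·n = (48.67, -23.69). Then |TF| = |F − T| = 54.13.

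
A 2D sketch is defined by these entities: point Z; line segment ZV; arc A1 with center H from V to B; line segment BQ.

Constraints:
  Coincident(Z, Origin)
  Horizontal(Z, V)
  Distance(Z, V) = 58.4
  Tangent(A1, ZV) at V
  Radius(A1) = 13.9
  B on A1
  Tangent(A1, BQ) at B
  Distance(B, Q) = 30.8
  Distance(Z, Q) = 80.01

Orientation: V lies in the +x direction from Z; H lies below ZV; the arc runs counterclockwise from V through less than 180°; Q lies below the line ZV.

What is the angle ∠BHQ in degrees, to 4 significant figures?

65.71°

Z is at the origin; Z and V share the same y with |ZV| = 58.4 and V on the +x side, so V = (58.40, 0.000). The tangent condition forces HV to be normal to ZV, so H = V + (0, -13.9) = (58.40, -13.90). Since HB ⟂ BQ (tangency), |HQ| = √(13.9² + 30.8²) = 33.79 regardless of where B sits on A1. So Q lies on both circle(Z, 80.01) and circle(H, 33.79); the below-ZV intersection is Q = (64.68, -47.10). B is the foot of the tangent from Q: B = (47.01, -21.87).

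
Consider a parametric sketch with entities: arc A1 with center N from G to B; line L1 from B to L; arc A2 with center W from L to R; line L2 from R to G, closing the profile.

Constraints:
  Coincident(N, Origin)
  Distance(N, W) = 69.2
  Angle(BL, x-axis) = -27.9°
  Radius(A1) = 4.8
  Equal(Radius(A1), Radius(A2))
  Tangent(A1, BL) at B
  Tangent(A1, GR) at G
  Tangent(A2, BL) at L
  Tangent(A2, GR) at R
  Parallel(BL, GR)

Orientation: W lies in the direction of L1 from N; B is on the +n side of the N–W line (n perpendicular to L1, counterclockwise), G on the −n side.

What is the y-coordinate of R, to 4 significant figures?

-36.62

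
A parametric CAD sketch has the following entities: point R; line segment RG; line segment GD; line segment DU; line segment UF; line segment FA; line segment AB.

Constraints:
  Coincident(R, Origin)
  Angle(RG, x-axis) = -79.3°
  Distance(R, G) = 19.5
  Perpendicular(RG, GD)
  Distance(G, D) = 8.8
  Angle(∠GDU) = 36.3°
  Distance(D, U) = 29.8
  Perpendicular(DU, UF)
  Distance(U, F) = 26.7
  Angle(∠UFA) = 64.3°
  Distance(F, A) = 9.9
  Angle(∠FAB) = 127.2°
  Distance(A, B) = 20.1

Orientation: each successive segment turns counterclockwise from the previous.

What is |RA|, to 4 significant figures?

32.99

R is at the origin; RG runs at -79.3° with length 19.5, so G = (3.620, -19.16). RG is perpendicular to GD, so GD runs at 10.70°; with |GD| = 8.8, D = (12.27, -17.53). ∠GDU = 36.3° gives DU at 154.4° from the x-axis; with |DU| = 29.8, U = (-14.61, -4.651). DU ⟂ UF, so UF runs at -115.6°; with |UF| = 26.7, F = (-26.14, -28.73). ∠UFA = 64.3° gives FA at 0.1000° from the x-axis; with |FA| = 9.9, A = (-16.24, -28.71). Then |RA| = |A − R| = 32.99.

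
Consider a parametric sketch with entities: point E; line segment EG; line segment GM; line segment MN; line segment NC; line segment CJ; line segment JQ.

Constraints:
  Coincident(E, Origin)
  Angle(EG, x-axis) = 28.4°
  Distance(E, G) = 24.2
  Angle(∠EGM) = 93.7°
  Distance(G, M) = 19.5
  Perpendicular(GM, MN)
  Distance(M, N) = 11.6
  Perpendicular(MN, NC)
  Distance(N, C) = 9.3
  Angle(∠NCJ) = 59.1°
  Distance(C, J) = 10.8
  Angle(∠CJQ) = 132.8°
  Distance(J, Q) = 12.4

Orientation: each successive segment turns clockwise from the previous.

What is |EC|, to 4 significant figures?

17.20

E is at the origin; EG runs at 28.4° with length 24.2, so G = (21.29, 11.51). ∠EGM = 93.7° gives GM at -57.90° from the x-axis; with |GM| = 19.5, M = (31.65, -5.009). GM is perpendicular to MN, so MN runs at -147.9°; with |MN| = 11.6, N = (21.82, -11.17). MN is perpendicular to NC, so NC runs at 122.1°; with |NC| = 9.3, C = (16.88, -3.295). Then |EC| = |C − E| = 17.20.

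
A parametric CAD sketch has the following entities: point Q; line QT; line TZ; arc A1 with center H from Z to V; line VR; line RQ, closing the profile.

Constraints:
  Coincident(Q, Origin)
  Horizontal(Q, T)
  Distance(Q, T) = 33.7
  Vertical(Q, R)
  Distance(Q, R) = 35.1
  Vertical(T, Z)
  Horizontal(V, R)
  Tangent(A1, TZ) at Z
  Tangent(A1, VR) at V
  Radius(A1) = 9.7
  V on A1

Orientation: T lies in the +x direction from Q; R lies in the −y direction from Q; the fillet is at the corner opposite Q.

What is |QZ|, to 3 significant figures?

42.2

Q is at the origin; QT is horizontal with |QT| = 33.7 and T on the +x side, so T = (33.7, 0.00). QR is vertical with |QR| = 35.1 and R on the −y side, so R = (0.00, -35.1). The virtual corner opposite Q is at (33.7, -35.1). The tangent condition forces HZ to be normal to TZ and tangency of A1 to VR means the radius HV is perpendicular to VR, with radius 9.7, so the center H sits 9.7 in from both sides at H = (24.0, -25.4). That places the tangent points at Z = (33.7, -25.4) on TZ and V = (24.0, -35.1) on VR. Then |QZ| = |Z − Q| = 42.2.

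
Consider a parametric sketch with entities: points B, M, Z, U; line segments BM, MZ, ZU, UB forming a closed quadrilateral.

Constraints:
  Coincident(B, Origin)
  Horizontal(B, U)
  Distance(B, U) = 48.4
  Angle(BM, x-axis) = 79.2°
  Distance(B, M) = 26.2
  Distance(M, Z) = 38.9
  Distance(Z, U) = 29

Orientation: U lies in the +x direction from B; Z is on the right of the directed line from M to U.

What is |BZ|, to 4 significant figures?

23.16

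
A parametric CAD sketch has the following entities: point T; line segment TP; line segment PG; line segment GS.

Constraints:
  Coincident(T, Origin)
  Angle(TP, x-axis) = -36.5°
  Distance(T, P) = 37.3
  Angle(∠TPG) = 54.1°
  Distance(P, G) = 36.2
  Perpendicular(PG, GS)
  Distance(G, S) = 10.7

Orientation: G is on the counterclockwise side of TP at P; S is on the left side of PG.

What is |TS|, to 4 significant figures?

24.21

T is at the origin; TP runs at -36.5° with length 37.3, so P = 37.3·(cos -36.5°, sin -36.5°) = (29.98, -22.19). ∠TPG = 54.1°, so PG runs at -36.5° + (180° − 54.1°) = 89.40° from the x-axis; with |PG| = 36.2, G = P + 36.2·(cos 89.40°, sin 89.40°) = (30.36, 14.01). PG is perpendicular to GS; with |GS| = 10.7 on the left of PG, S = G + 10.7·(-0.9999, 0.01047) = (19.66, 14.12). Then |TS| = |S − T| = 24.21.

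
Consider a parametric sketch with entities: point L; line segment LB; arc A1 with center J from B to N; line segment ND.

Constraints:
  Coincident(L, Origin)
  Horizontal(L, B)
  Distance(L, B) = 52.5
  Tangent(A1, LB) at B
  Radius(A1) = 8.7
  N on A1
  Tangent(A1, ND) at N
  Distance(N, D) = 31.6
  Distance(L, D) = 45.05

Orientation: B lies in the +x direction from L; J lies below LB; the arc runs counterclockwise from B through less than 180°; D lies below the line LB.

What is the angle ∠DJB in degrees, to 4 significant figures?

138.0°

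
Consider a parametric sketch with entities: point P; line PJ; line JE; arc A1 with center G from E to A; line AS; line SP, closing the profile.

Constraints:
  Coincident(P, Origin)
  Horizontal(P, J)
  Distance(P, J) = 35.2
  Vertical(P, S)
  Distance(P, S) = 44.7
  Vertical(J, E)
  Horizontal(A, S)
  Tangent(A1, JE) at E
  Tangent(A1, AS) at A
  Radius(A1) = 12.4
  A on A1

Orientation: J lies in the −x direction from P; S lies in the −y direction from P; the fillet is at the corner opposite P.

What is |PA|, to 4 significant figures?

50.18

P is at the origin; PJ is horizontal with |PJ| = 35.2 and J on the −x side, so J = (-35.20, 0.000). P and S share the same x with |PS| = 44.7 and S on the −y side, so S = (0.000, -44.70). The virtual corner opposite P is at (-35.20, -44.70). The tangent condition forces GE to be normal to JE and since A1 is tangent to AS there, GA ⟂ AS, with radius 12.4, so the center G sits 12.4 in from both sides at G = (-22.80, -32.30). That places the tangent points at E = (-35.20, -32.30) on JE and A = (-22.80, -44.70) on AS. Then |PA| = |A − P| = 50.18.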